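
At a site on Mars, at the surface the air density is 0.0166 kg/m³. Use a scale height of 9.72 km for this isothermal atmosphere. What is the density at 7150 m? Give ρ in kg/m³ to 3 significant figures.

ρ ≈ 0.00796 kg/m³

In an isothermal atmosphere, density decays like pressure: ρ = ρ₀ exp(−z/H).
z/H = 7150.0/9720.0 = 0.73560; exp(−0.73560) = 0.47922.
ρ = 0.0166 × 0.47922 = 0.0079551 kg/m³.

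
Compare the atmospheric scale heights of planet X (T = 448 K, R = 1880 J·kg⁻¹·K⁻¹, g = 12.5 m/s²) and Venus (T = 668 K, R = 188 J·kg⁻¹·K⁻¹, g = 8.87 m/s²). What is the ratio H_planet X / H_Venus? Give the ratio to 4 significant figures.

H = RT/g for each body.
H_planet X = 1880 × 448 / 12.5 = 67379 m.
H_Venus = 188 × 668 / 8.87 = 14158 m.
H_planet X/H_Venus = 67379/14158 = 4.7591.

H_planet X/H_Venus ≈ 4.759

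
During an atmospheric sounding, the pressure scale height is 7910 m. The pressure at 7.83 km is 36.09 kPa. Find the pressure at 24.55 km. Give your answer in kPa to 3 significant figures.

Between two levels, P₂ = P₁ exp(−Δz/H) with Δz = z₂ − z₁.
Δz = 24550 − 7830.0 = 16720 m; Δz/H = 16720/7910.0 = 2.1138.
P₂ = 36.09 × exp(−2.1138) = 36.09 × 0.12078 = 4.3590 kPa.

P ≈ 4.36 kPa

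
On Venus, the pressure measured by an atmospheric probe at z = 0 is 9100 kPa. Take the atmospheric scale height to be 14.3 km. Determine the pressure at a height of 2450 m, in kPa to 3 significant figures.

P ≈ 7670 kPa

Barometric formula: P = P₀ exp(−z/H).
z/H = 2450.0/14300 = 0.17133; exp(−0.17133) = 0.84254.
P = 9100 × 0.84254 = 7667.1 kPa.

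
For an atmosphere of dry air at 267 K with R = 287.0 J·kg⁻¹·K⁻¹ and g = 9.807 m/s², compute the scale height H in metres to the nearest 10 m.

H ≈ 7810 m

The scale height of an isothermal atmosphere is H = RT/g.
H = 287.0 × 267 / 9.807 = 76629/9.807 = 7813.7 m.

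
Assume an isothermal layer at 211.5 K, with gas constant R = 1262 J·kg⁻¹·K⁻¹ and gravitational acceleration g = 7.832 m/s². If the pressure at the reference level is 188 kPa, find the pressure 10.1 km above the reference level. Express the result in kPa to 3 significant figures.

Scale height: H = RT/g = 1262 × 211.5 / 7.832 = 34080 m.
Barometric formula: P = P₀ exp(−z/H).
z/H = 10100/34080 = 0.29636; exp(−0.29636) = 0.74352.
P = 188 × 0.74352 = 139.78 kPa.

P ≈ 140 kPa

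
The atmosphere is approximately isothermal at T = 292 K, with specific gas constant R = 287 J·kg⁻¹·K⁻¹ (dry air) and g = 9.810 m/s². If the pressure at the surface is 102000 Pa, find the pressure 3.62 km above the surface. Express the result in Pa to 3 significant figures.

P ≈ 66800 Pa

Scale height: H = RT/g = 287 × 292 / 9.810 = 8542.7 m.
Barometric formula: P = P₀ exp(−z/H).
z/H = 3620.0/8542.7 = 0.42375; exp(−0.42375) = 0.65459.
P = 102000 × 0.65459 = 66768 Pa.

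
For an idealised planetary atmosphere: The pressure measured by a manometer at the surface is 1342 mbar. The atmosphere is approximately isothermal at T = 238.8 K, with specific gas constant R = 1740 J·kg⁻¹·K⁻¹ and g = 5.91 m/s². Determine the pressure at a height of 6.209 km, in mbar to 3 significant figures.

P ≈ 1230 mbar

Scale height: H = RT/g = 1740 × 238.8 / 5.91 = 70307 m.
Barometric formula: P = P₀ exp(−z/H).
z/H = 6209.0/70307 = 0.088313; exp(−0.088313) = 0.91547.
P = 1342 × 0.91547 = 1228.6 mbar.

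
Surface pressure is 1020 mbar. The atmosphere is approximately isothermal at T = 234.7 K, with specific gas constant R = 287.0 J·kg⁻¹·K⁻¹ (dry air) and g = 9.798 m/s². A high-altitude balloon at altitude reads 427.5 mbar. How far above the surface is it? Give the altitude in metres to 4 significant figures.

z ≈ 5978 m

Scale height: H = RT/g = 287.0 × 234.7 / 9.798 = 6874.8 m.
Invert the barometric formula: z = H ln(P₀/P).
P₀/P = 1020/427.5 = 2.3860; ln(2.3860) = 0.86962.
z = 6874.8 × 0.86962 = 5978.5 m.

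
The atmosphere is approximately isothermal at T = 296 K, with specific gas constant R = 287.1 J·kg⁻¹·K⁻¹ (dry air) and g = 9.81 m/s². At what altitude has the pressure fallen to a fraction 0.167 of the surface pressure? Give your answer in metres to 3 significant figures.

Scale height: H = RT/g = 287.1 × 296 / 9.81 = 8662.8 m.
Set P/P₀ = exp(−z/H) = 0.167, so z = −H ln(0.167).
−ln(0.167) = 1.7898; z = 8662.8 × 1.7898 = 15505 m.

z ≈ 15500 m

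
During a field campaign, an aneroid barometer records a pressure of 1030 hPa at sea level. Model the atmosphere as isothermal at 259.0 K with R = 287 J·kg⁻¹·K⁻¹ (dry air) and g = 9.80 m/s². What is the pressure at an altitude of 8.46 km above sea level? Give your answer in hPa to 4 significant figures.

Scale height: H = RT/g = 287 × 259.0 / 9.80 = 7585.0 m.
Barometric formula: P = P₀ exp(−z/H).
z/H = 8460.0/7585.0 = 1.1154; exp(−1.1154) = 0.32778.
P = 1030 × 0.32778 = 337.61 hPa.

P ≈ 337.6 hPa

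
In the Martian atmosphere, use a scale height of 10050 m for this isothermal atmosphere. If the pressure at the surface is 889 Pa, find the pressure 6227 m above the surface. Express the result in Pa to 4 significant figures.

Barometric formula: P = P₀ exp(−z/H).
z/H = 6227.0/10050 = 0.61960; exp(−0.61960) = 0.53816.
P = 889 × 0.53816 = 478.42 Pa.

P ≈ 478.4 Pa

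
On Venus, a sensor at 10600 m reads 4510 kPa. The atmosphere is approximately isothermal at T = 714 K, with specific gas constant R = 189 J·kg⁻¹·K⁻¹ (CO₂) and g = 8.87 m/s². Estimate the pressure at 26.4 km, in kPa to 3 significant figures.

P ≈ 1600 kPa

Scale height: H = RT/g = 189 × 714 / 8.87 = 15214 m.
Between two levels, P₂ = P₁ exp(−Δz/H) with Δz = z₂ − z₁.
Δz = 26400 − 10600 = 15800 m; Δz/H = 15800/15214 = 1.0385.
P₂ = 4510 × exp(−1.0385) = 4510 × 0.35399 = 1596.5 kPa.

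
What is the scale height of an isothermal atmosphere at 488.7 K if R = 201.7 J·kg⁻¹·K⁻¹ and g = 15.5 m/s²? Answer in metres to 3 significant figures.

H ≈ 6360 m

The scale height of an isothermal atmosphere is H = RT/g.
H = 201.7 × 488.7 / 15.5 = 98571/15.5 = 6359.4 m.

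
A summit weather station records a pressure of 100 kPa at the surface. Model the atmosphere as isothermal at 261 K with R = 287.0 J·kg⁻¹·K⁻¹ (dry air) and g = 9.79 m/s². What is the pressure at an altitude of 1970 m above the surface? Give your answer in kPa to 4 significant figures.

Scale height: H = RT/g = 287.0 × 261 / 9.79 = 7651.4 m.
Barometric formula: P = P₀ exp(−z/H).
z/H = 1970.0/7651.4 = 0.25747; exp(−0.25747) = 0.77300.
P = 100 × 0.77300 = 77.300 kPa.

P ≈ 77.30 kPa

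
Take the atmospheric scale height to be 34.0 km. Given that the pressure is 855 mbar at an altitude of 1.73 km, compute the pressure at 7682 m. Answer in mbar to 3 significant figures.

Between two levels, P₂ = P₁ exp(−Δz/H) with Δz = z₂ − z₁.
Δz = 7682.0 − 1730.0 = 5952.0 m; Δz/H = 5952.0/34000 = 0.17506.
P₂ = 855 × exp(−0.17506) = 855 × 0.83941 = 717.70 mbar.

P ≈ 718 mbar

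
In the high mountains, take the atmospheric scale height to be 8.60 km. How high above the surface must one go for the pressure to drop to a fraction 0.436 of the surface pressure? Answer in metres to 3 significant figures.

z ≈ 7140 m

Set P/P₀ = exp(−z/H) = 0.436, so z = −H ln(0.436).
−ln(0.436) = 0.83011; z = 8600.0 × 0.83011 = 7138.9 m.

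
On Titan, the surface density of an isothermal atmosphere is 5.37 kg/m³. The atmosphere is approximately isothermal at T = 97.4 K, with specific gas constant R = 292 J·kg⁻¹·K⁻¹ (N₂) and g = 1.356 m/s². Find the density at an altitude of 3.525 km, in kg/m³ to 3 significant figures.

Scale height: H = RT/g = 292 × 97.4 / 1.356 = 20974 m.
In an isothermal atmosphere, density decays like pressure: ρ = ρ₀ exp(−z/H).
z/H = 3525.0/20974 = 0.16807; exp(−0.16807) = 0.84529.
ρ = 5.37 × 0.84529 = 4.5392 kg/m³.

ρ ≈ 4.54 kg/m³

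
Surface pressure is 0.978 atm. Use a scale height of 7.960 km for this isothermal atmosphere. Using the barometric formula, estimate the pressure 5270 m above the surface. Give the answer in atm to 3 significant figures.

P ≈ 0.504 atm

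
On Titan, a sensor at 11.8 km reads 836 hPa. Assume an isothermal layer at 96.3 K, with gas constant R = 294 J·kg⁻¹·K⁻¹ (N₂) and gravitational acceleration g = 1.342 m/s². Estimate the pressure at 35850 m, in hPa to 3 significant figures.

P ≈ 267 hPa

Scale height: H = RT/g = 294 × 96.3 / 1.342 = 21097 m.
Between two levels, P₂ = P₁ exp(−Δz/H) with Δz = z₂ − z₁.
Δz = 35850 − 11800 = 24050 m; Δz/H = 24050/21097 = 1.1400.
P₂ = 836 × exp(−1.1400) = 836 × 0.31982 = 267.37 hPa.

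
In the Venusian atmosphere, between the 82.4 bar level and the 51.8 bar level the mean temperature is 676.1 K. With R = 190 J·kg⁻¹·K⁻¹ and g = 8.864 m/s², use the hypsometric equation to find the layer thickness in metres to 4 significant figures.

Δz ≈ 6727 m

Hypsometric equation: Δz = (R T̄/g) ln(P₁/P₂).
R T̄/g = 190 × 676.1 / 8.864 = 14492 m.
ln(82.4/51.8) = ln(1.5907) = 0.46417.
Δz = 14492 × 0.46417 = 6726.8 m.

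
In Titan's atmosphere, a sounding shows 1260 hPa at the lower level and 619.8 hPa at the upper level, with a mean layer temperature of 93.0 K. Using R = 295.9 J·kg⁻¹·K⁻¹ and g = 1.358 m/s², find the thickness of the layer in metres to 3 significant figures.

Δz ≈ 14400 m

Hypsometric equation: Δz = (R T̄/g) ln(P₁/P₂).
R T̄/g = 295.9 × 93.0 / 1.358 = 20264 m.
ln(1260/619.8) = ln(2.0329) = 0.70946.
Δz = 20264 × 0.70946 = 14376 m.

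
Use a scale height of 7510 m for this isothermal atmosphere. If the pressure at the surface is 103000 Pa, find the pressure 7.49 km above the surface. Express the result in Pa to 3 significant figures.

Barometric formula: P = P₀ exp(−z/H).
z/H = 7490.0/7510.0 = 0.99734; exp(−0.99734) = 0.36886.
P = 103000 × 0.36886 = 37993 Pa.

P ≈ 38000 Pa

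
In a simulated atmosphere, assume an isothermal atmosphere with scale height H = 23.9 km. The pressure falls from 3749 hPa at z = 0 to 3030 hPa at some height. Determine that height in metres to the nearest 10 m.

z ≈ 5090 m

Invert the barometric formula: z = H ln(P₀/P).
P₀/P = 3749/3030 = 1.2373; ln(1.2373) = 0.21293.
z = 23900 × 0.21293 = 5089.0 m.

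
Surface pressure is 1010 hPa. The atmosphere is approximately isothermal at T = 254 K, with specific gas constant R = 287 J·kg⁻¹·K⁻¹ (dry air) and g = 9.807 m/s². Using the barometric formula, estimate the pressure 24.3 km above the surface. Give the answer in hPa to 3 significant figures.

P ≈ 38.4 hPa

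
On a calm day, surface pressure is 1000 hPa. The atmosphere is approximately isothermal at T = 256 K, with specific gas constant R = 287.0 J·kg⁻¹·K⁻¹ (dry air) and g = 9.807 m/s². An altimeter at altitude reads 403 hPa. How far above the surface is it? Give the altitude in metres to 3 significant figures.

Scale height: H = RT/g = 287.0 × 256 / 9.807 = 7491.8 m.
Invert the barometric formula: z = H ln(P₀/P).
P₀/P = 1000/403 = 2.4814; ln(2.4814) = 0.90882.
z = 7491.8 × 0.90882 = 6808.7 m.

z ≈ 6810 m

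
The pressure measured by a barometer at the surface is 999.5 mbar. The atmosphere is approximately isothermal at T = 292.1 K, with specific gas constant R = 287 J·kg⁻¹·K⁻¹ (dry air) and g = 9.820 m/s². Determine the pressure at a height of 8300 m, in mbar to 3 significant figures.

Scale height: H = RT/g = 287 × 292.1 / 9.820 = 8536.9 m.
Barometric formula: P = P₀ exp(−z/H).
z/H = 8300.0/8536.9 = 0.97225; exp(−0.97225) = 0.37823.
P = 999.5 × 0.37823 = 378.04 mbar.

P ≈ 378 mbar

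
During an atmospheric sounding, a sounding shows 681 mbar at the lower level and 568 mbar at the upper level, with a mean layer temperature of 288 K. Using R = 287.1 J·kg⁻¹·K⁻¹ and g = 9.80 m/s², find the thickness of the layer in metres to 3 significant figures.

Hypsometric equation: Δz = (R T̄/g) ln(P₁/P₂).
R T̄/g = 287.1 × 288 / 9.80 = 8437.2 m.
ln(681/568) = ln(1.1989) = 0.18140.
Δz = 8437.2 × 0.18140 = 1530.5 m.

Δz ≈ 1530 m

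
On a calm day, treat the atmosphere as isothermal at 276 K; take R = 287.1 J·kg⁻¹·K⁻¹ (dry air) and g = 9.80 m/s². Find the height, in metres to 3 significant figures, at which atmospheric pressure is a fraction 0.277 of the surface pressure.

Scale height: H = RT/g = 287.1 × 276 / 9.80 = 8085.7 m.
Set P/P₀ = exp(−z/H) = 0.277, so z = −H ln(0.277).
−ln(0.277) = 1.2837; z = 8085.7 × 1.2837 = 10380 m.

z ≈ 10400 m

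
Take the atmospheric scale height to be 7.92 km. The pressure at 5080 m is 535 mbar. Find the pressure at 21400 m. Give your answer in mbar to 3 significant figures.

Between two levels, P₂ = P₁ exp(−Δz/H) with Δz = z₂ − z₁.
Δz = 21400 − 5080.0 = 16320 m; Δz/H = 16320/7920.0 = 2.0606.
P₂ = 535 × exp(−2.0606) = 535 × 0.12738 = 68.148 mbar.

P ≈ 68.1 mbar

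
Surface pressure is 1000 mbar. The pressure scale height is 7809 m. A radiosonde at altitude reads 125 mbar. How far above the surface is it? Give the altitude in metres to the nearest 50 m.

z ≈ 16250 m

Invert the barometric formula: z = H ln(P₀/P).
P₀/P = 1000/125 = 8.0000; ln(8.0000) = 2.0794.
z = 7809.0 × 2.0794 = 16238 m.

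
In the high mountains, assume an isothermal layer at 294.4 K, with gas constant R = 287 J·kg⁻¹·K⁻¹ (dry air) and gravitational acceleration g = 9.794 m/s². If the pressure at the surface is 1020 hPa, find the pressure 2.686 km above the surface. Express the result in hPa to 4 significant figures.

P ≈ 747.1 hPa

Scale height: H = RT/g = 287 × 294.4 / 9.794 = 8627.0 m.
Barometric formula: P = P₀ exp(−z/H).
z/H = 2686.0/8627.0 = 0.31135; exp(−0.31135) = 0.73246.
P = 1020 × 0.73246 = 747.11 hPa.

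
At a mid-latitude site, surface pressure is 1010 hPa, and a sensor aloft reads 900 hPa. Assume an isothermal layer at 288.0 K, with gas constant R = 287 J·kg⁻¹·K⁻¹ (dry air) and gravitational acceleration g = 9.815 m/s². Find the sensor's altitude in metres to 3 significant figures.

z ≈ 971 m

Scale height: H = RT/g = 287 × 288.0 / 9.815 = 8421.4 m.
Invert the barometric formula: z = H ln(P₀/P).
P₀/P = 1010/900 = 1.1222; ln(1.1222) = 0.11529.
z = 8421.4 × 0.11529 = 970.90 m.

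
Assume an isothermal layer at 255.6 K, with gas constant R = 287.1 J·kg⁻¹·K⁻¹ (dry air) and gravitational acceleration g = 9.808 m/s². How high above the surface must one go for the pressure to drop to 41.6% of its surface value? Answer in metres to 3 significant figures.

z ≈ 6560 m

Scale height: H = RT/g = 287.1 × 255.6 / 9.808 = 7481.9 m.
Set P/P₀ = exp(−z/H) = 0.416, so z = −H ln(0.416).
−ln(0.416) = 0.87707; z = 7481.9 × 0.87707 = 6562.2 m.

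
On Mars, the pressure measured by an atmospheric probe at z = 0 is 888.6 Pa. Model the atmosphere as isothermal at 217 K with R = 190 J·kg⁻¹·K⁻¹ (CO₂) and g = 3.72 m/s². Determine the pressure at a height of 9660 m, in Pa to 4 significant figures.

Scale height: H = RT/g = 190 × 217 / 3.72 = 11083 m.
Barometric formula: P = P₀ exp(−z/H).
z/H = 9660.0/11083 = 0.87161; exp(−0.87161) = 0.41828.
P = 888.6 × 0.41828 = 371.68 Pa.

P ≈ 371.7 Pa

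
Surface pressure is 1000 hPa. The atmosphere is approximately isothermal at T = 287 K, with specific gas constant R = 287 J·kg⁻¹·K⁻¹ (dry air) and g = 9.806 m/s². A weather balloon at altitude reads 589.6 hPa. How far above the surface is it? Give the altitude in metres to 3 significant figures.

z ≈ 4440 m

Scale height: H = RT/g = 287 × 287 / 9.806 = 8399.9 m.
Invert the barometric formula: z = H ln(P₀/P).
P₀/P = 1000/589.6 = 1.6961; ln(1.6961) = 0.52833.
z = 8399.9 × 0.52833 = 4437.9 m.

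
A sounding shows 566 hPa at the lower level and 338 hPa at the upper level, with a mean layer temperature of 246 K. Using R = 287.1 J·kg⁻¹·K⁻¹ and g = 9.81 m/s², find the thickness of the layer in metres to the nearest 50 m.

Δz ≈ 3700 m

Hypsometric equation: Δz = (R T̄/g) ln(P₁/P₂).
R T̄/g = 287.1 × 246 / 9.81 = 7199.4 m.
ln(566/338) = ln(1.6746) = 0.51557.
Δz = 7199.4 × 0.51557 = 3711.8 m.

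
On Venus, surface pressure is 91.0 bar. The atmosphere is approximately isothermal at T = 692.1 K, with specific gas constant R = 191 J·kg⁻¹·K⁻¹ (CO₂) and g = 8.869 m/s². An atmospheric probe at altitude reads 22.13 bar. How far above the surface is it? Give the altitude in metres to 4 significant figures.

z ≈ 21070 m

Scale height: H = RT/g = 191 × 692.1 / 8.869 = 14905 m.
Invert the barometric formula: z = H ln(P₀/P).
P₀/P = 91.0/22.13 = 4.1121; ln(4.1121) = 1.4139.
z = 14905 × 1.4139 = 21074 m.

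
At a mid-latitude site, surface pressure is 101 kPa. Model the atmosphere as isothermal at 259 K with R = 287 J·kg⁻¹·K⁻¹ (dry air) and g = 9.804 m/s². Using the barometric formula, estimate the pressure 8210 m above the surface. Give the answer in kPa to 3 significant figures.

P ≈ 34.2 kPa

Scale height: H = RT/g = 287 × 259 / 9.804 = 7581.9 m.
Barometric formula: P = P₀ exp(−z/H).
z/H = 8210.0/7581.9 = 1.0828; exp(−1.0828) = 0.33865.
P = 101 × 0.33865 = 34.204 kPa.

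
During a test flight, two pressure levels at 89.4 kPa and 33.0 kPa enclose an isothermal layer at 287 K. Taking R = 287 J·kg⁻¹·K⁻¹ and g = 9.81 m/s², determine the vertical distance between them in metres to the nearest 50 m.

Hypsometric equation: Δz = (R T̄/g) ln(P₁/P₂).
R T̄/g = 287 × 287 / 9.81 = 8396.4 m.
ln(89.4/33.0) = ln(2.7091) = 0.99662.
Δz = 8396.4 × 0.99662 = 8368.0 m.

Δz ≈ 8350 m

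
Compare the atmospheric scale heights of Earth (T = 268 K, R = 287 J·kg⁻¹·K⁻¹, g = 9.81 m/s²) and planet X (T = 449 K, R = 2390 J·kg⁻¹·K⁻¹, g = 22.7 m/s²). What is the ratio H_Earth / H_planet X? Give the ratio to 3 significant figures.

H_Earth/H_planet X ≈ 0.166

H = RT/g for each body.
H_Earth = 287 × 268 / 9.81 = 7840.6 m.
H_planet X = 2390 × 449 / 22.7 = 47274 m.
H_Earth/H_planet X = 7840.6/47274 = 0.16585.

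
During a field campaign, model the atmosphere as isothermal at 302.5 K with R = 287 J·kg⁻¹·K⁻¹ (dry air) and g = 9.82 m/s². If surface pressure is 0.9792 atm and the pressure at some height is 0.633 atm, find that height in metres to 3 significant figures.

Scale height: H = RT/g = 287 × 302.5 / 9.82 = 8840.9 m.
Invert the barometric formula: z = H ln(P₀/P).
P₀/P = 0.9792/0.633 = 1.5469; ln(1.5469) = 0.43625.
z = 8840.9 × 0.43625 = 3856.8 m.

z ≈ 3860 m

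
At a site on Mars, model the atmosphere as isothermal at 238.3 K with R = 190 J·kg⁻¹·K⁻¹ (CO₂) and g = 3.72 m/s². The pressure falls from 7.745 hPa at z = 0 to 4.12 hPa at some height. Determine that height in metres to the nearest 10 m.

z ≈ 7680 m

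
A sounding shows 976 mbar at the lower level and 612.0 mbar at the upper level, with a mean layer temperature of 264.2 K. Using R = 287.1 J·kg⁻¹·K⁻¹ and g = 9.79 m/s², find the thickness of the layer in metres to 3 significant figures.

Hypsometric equation: Δz = (R T̄/g) ln(P₁/P₂).
R T̄/g = 287.1 × 264.2 / 9.79 = 7747.9 m.
ln(976/612.0) = ln(1.5948) = 0.46675.
Δz = 7747.9 × 0.46675 = 3616.3 m.

Δz ≈ 3620 m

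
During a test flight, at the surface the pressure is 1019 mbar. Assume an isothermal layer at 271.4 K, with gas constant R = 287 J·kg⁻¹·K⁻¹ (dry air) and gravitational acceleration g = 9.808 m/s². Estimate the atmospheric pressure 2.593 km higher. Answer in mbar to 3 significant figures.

P ≈ 735 mbar

Scale height: H = RT/g = 287 × 271.4 / 9.808 = 7941.7 m.
Barometric formula: P = P₀ exp(−z/H).
z/H = 2593.0/7941.7 = 0.32650; exp(−0.32650) = 0.72144.
P = 1019 × 0.72144 = 735.15 mbar.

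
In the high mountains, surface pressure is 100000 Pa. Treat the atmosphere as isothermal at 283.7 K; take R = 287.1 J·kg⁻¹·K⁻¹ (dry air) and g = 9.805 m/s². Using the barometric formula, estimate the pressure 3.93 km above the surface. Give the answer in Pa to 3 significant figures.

Scale height: H = RT/g = 287.1 × 283.7 / 9.805 = 8307.0 m.
Barometric formula: P = P₀ exp(−z/H).
z/H = 3930.0/8307.0 = 0.47309; exp(−0.47309) = 0.62307.
P = 100000 × 0.62307 = 62307 Pa.

P ≈ 62300 Pa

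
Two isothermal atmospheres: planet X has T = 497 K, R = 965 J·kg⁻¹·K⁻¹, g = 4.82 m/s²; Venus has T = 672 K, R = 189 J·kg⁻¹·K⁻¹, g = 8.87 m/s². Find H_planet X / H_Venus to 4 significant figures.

H = RT/g for each body.
H_planet X = 965 × 497 / 4.82 = 99503 m.
H_Venus = 189 × 672 / 8.87 = 14319 m.
H_planet X/H_Venus = 99503/14319 = 6.9490.

H_planet X/H_Venus ≈ 6.949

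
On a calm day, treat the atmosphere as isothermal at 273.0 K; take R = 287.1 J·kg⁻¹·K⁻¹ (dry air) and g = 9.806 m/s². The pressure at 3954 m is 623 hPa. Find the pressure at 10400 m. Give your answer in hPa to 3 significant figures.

P ≈ 278 hPa

Scale height: H = RT/g = 287.1 × 273.0 / 9.806 = 7992.9 m.
Between two levels, P₂ = P₁ exp(−Δz/H) with Δz = z₂ − z₁.
Δz = 10400 − 3954.0 = 6446.0 m; Δz/H = 6446.0/7992.9 = 0.80647.
P₂ = 623 × exp(−0.80647) = 623 × 0.44643 = 278.13 hPa.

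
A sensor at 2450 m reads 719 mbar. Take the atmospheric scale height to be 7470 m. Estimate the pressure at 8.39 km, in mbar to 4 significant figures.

P ≈ 324.6 mbar

Between two levels, P₂ = P₁ exp(−Δz/H) with Δz = z₂ − z₁.
Δz = 8390.0 − 2450.0 = 5940.0 m; Δz/H = 5940.0/7470.0 = 0.79518.
P₂ = 719 × exp(−0.79518) = 719 × 0.45150 = 324.63 mbar.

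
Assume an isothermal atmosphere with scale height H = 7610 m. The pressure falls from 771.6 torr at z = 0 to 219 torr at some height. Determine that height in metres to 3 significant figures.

Invert the barometric formula: z = H ln(P₀/P).
P₀/P = 771.6/219 = 3.5233; ln(3.5233) = 1.2594.
z = 7610.0 × 1.2594 = 9584.0 m.

z ≈ 9580 m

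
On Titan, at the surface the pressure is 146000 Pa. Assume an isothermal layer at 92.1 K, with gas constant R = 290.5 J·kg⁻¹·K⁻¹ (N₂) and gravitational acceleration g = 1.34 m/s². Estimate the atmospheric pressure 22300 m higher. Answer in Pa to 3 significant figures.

P ≈ 47800 Pa

Scale height: H = RT/g = 290.5 × 92.1 / 1.34 = 19966 m.
Barometric formula: P = P₀ exp(−z/H).
z/H = 22300/19966 = 1.1169; exp(−1.1169) = 0.32729.
P = 146000 × 0.32729 = 47784 Pa.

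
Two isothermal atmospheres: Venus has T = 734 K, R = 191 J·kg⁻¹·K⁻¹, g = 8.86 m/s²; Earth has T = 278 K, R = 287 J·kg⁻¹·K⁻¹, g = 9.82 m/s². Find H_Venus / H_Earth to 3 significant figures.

H = RT/g for each body.
H_Venus = 191 × 734 / 8.86 = 15823 m.
H_Earth = 287 × 278 / 9.82 = 8124.8 m.
H_Venus/H_Earth = 15823/8124.8 = 1.9475.

H_Venus/H_Earth ≈ 1.95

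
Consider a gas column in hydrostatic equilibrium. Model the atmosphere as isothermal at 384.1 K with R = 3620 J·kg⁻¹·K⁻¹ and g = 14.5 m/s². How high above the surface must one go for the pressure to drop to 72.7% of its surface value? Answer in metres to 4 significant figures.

Scale height: H = RT/g = 3620 × 384.1 / 14.5 = 95893 m.
Set P/P₀ = exp(−z/H) = 0.727, so z = −H ln(0.727).
−ln(0.727) = 0.31883; z = 95893 × 0.31883 = 30574 m.

z ≈ 30570 m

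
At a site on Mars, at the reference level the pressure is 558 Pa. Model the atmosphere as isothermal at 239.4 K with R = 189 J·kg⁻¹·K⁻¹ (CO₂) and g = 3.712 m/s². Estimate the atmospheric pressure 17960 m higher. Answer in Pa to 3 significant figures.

P ≈ 128 Pa

Scale height: H = RT/g = 189 × 239.4 / 3.712 = 12189 m.
Barometric formula: P = P₀ exp(−z/H).
z/H = 17960/12189 = 1.4735; exp(−1.4735) = 0.22912.
P = 558 × 0.22912 = 127.85 Pa.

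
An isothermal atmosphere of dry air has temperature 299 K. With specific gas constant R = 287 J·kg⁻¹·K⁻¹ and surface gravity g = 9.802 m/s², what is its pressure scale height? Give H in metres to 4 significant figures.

H ≈ 8755 m

The scale height of an isothermal atmosphere is H = RT/g.
H = 287 × 299 / 9.802 = 85813/9.802 = 8754.6 m.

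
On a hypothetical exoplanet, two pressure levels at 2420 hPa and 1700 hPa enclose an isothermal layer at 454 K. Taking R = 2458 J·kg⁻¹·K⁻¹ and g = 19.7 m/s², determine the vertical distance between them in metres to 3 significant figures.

Δz ≈ 20000 m

Hypsometric equation: Δz = (R T̄/g) ln(P₁/P₂).
R T̄/g = 2458 × 454 / 19.7 = 56646 m.
ln(2420/1700) = ln(1.4235) = 0.35312.
Δz = 56646 × 0.35312 = 20003 m.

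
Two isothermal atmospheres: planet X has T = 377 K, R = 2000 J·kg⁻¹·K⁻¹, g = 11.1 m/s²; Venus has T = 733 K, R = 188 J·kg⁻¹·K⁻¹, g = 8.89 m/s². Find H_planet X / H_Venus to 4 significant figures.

H = RT/g for each body.
H_planet X = 2000 × 377 / 11.1 = 67928 m.
H_Venus = 188 × 733 / 8.89 = 15501 m.
H_planet X/H_Venus = 67928/15501 = 4.3822.

H_planet X/H_Venus ≈ 4.382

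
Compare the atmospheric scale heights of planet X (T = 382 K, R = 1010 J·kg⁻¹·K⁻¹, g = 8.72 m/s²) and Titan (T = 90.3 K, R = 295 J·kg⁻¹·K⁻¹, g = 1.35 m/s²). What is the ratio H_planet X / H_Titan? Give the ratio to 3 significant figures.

H = RT/g for each body.
H_planet X = 1010 × 382 / 8.72 = 44245 m.
H_Titan = 295 × 90.3 / 1.35 = 19732 m.
H_planet X/H_Titan = 44245/19732 = 2.2423.

H_planet X/H_Titan ≈ 2.24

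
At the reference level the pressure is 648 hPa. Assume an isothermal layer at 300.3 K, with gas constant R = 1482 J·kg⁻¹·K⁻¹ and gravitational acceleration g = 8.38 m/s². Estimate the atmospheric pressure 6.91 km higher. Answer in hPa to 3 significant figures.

P ≈ 569 hPa

Scale height: H = RT/g = 1482 × 300.3 / 8.38 = 53108 m.
Barometric formula: P = P₀ exp(−z/H).
z/H = 6910.0/53108 = 0.13011; exp(−0.13011) = 0.87800.
P = 648 × 0.87800 = 568.94 hPa.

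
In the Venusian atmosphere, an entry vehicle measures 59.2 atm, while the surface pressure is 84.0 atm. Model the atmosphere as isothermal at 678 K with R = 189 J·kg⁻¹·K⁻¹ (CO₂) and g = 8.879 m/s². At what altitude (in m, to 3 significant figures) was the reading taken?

z ≈ 5050 m

Scale height: H = RT/g = 189 × 678 / 8.879 = 14432 m.
Invert the barometric formula: z = H ln(P₀/P).
P₀/P = 84.0/59.2 = 1.4189; ln(1.4189) = 0.34988.
z = 14432 × 0.34988 = 5049.5 m.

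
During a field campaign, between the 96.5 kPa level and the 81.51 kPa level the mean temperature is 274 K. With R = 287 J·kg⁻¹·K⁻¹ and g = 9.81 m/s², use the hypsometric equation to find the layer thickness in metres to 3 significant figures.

Hypsometric equation: Δz = (R T̄/g) ln(P₁/P₂).
R T̄/g = 287 × 274 / 9.81 = 8016.1 m.
ln(96.5/81.51) = ln(1.1839) = 0.16881.
Δz = 8016.1 × 0.16881 = 1353.2 m.

Δz ≈ 1350 m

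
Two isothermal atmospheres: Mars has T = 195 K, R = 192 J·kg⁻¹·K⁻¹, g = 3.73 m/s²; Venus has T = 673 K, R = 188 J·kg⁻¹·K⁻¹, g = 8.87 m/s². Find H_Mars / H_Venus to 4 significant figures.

H = RT/g for each body.
H_Mars = 192 × 195 / 3.73 = 10038 m.
H_Venus = 188 × 673 / 8.87 = 14264 m.
H_Mars/H_Venus = 10038/14264 = 0.70373.

H_Mars/H_Venus ≈ 0.7037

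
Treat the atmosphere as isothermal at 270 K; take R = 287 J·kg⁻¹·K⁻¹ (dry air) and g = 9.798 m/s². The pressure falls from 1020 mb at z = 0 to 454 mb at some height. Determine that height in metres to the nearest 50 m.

Scale height: H = RT/g = 287 × 270 / 9.798 = 7908.8 m.
Invert the barometric formula: z = H ln(P₀/P).
P₀/P = 1020/454 = 2.2467; ln(2.2467) = 0.80946.
z = 7908.8 × 0.80946 = 6401.9 m.

z ≈ 6400 m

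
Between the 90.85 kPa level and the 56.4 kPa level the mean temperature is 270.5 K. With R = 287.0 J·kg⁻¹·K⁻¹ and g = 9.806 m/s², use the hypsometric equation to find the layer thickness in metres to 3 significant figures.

Δz ≈ 3770 m

Hypsometric equation: Δz = (R T̄/g) ln(P₁/P₂).
R T̄/g = 287.0 × 270.5 / 9.806 = 7916.9 m.
ln(90.85/56.4) = ln(1.6108) = 0.47673.
Δz = 7916.9 × 0.47673 = 3774.2 m.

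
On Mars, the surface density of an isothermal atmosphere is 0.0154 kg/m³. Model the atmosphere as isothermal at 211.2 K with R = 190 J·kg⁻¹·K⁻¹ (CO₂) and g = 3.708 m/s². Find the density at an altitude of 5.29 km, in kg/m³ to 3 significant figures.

ρ ≈ 0.00945 kg/m³

Scale height: H = RT/g = 190 × 211.2 / 3.708 = 10822 m.
In an isothermal atmosphere, density decays like pressure: ρ = ρ₀ exp(−z/H).
z/H = 5290.0/10822 = 0.48882; exp(−0.48882) = 0.61335.
ρ = 0.0154 × 0.61335 = 0.0094456 kg/m³.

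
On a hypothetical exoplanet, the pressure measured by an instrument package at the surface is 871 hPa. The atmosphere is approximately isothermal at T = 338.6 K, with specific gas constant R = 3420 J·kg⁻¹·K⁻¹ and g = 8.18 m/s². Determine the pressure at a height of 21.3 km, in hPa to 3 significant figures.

P ≈ 749 hPa

Scale height: H = RT/g = 3420 × 338.6 / 8.18 = 141570 m.
Barometric formula: P = P₀ exp(−z/H).
z/H = 21300/141570 = 0.15046; exp(−0.15046) = 0.86031.
P = 871 × 0.86031 = 749.33 hPa.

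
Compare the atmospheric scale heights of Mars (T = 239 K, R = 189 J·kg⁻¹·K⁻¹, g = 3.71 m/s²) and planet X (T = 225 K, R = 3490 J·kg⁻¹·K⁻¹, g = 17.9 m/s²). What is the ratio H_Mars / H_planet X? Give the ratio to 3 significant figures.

H_Mars/H_planet X ≈ 0.278

H = RT/g for each body.
H_Mars = 189 × 239 / 3.71 = 12175 m.
H_planet X = 3490 × 225 / 17.9 = 43869 m.
H_Mars/H_planet X = 12175/43869 = 0.27753.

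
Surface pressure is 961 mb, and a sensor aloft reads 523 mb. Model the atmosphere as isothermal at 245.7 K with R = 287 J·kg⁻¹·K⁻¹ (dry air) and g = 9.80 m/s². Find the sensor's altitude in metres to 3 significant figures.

Scale height: H = RT/g = 287 × 245.7 / 9.80 = 7195.5 m.
Invert the barometric formula: z = H ln(P₀/P).
P₀/P = 961/523 = 1.8375; ln(1.8375) = 0.60841.
z = 7195.5 × 0.60841 = 4377.8 m.

z ≈ 4380 m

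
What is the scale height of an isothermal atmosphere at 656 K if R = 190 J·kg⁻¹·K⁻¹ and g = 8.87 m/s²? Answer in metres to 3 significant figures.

The scale height of an isothermal atmosphere is H = RT/g.
H = 190 × 656 / 8.87 = 124640/8.87 = 14052 m.

H ≈ 14100 m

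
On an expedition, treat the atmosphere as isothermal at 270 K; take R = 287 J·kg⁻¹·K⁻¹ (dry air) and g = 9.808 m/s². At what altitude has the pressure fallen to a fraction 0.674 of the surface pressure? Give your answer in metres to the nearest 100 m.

z ≈ 3100 m

Scale height: H = RT/g = 287 × 270 / 9.808 = 7900.7 m.
Set P/P₀ = exp(−z/H) = 0.674, so z = −H ln(0.674).
−ln(0.674) = 0.39453; z = 7900.7 × 0.39453 = 3117.1 m.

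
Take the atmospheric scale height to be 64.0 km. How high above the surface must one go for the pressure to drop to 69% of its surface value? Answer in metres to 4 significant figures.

Set P/P₀ = exp(−z/H) = 0.69, so z = −H ln(0.69).
−ln(0.69) = 0.37106; z = 64000 × 0.37106 = 23748 m.

z ≈ 23750 m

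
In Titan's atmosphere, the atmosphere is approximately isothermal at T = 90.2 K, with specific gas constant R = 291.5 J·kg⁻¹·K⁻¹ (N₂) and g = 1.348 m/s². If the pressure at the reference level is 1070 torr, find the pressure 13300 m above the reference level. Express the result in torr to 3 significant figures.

P ≈ 541 torr

Scale height: H = RT/g = 291.5 × 90.2 / 1.348 = 19505 m.
Barometric formula: P = P₀ exp(−z/H).
z/H = 13300/19505 = 0.68188; exp(−0.68188) = 0.50567.
P = 1070 × 0.50567 = 541.07 torr.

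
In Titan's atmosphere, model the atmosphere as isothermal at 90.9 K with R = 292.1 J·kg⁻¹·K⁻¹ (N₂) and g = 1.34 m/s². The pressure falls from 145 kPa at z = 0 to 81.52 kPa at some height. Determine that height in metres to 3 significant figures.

Scale height: H = RT/g = 292.1 × 90.9 / 1.34 = 19815 m.
Invert the barometric formula: z = H ln(P₀/P).
P₀/P = 145/81.52 = 1.7787; ln(1.7787) = 0.57588.
z = 19815 × 0.57588 = 11411 m.

z ≈ 11400 m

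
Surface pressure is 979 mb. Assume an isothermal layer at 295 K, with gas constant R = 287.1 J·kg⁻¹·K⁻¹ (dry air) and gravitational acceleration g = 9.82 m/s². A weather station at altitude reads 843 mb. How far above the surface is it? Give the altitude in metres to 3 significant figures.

Scale height: H = RT/g = 287.1 × 295 / 9.82 = 8624.7 m.
Invert the barometric formula: z = H ln(P₀/P).
P₀/P = 979/843 = 1.1613; ln(1.1613) = 0.14954.
z = 8624.7 × 0.14954 = 1289.7 m.

z ≈ 1290 m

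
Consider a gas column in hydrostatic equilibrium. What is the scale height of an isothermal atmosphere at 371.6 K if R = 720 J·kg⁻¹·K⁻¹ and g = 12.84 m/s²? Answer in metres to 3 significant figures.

The scale height of an isothermal atmosphere is H = RT/g.
H = 720 × 371.6 / 12.84 = 267550/12.84 = 20837 m.

H ≈ 20800 m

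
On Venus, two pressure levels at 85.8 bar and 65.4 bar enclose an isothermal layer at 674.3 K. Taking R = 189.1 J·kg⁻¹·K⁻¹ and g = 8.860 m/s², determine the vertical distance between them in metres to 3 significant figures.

Hypsometric equation: Δz = (R T̄/g) ln(P₁/P₂).
R T̄/g = 189.1 × 674.3 / 8.860 = 14392 m.
ln(85.8/65.4) = ln(1.3119) = 0.27148.
Δz = 14392 × 0.27148 = 3907.1 m.

Δz ≈ 3910 m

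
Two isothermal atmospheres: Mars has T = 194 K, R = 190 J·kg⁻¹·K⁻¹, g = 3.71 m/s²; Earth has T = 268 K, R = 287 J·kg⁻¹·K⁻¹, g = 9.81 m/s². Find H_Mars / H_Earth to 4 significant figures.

H_Mars/H_Earth ≈ 1.267

H = RT/g for each body.
H_Mars = 190 × 194 / 3.71 = 9935.3 m.
H_Earth = 287 × 268 / 9.81 = 7840.6 m.
H_Mars/H_Earth = 9935.3/7840.6 = 1.2672.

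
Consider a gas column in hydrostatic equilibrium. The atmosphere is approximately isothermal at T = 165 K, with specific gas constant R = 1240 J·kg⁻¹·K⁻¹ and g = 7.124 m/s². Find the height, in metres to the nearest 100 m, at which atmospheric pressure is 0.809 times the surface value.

Scale height: H = RT/g = 1240 × 165 / 7.124 = 28720 m.
Set P/P₀ = exp(−z/H) = 0.809, so z = −H ln(0.809).
−ln(0.809) = 0.21196; z = 28720 × 0.21196 = 6087.5 m.

z ≈ 6100 m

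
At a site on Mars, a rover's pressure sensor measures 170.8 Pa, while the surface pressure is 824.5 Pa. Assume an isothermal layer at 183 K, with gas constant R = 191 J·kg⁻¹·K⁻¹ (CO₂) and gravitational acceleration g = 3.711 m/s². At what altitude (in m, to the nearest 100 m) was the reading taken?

Scale height: H = RT/g = 191 × 183 / 3.711 = 9418.8 m.
Invert the barometric formula: z = H ln(P₀/P).
P₀/P = 824.5/170.8 = 4.8273; ln(4.8273) = 1.5743.
z = 9418.8 × 1.5743 = 14828 m.

z ≈ 14800 m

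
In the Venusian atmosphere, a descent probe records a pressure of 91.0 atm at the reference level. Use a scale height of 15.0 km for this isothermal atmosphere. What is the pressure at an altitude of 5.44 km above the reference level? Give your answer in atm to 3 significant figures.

P ≈ 63.3 atm

Barometric formula: P = P₀ exp(−z/H).
z/H = 5440.0/15000 = 0.36267; exp(−0.36267) = 0.69582.
P = 91.0 × 0.69582 = 63.320 atm.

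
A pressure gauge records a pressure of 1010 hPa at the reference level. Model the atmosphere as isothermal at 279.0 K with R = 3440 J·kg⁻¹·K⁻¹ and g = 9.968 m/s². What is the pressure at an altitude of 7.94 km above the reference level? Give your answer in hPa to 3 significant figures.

P ≈ 930 hPa

Scale height: H = RT/g = 3440 × 279.0 / 9.968 = 96284 m.
Barometric formula: P = P₀ exp(−z/H).
z/H = 7940.0/96284 = 0.082464; exp(−0.082464) = 0.92084.
P = 1010 × 0.92084 = 930.05 hPa.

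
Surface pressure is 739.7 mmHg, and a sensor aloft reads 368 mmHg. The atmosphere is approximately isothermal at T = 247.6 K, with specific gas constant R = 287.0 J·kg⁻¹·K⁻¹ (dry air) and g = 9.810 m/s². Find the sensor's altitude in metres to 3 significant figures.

z ≈ 5060 m

Scale height: H = RT/g = 287.0 × 247.6 / 9.810 = 7243.8 m.
Invert the barometric formula: z = H ln(P₀/P).
P₀/P = 739.7/368 = 2.0101; ln(2.0101) = 0.69818.
z = 7243.8 × 0.69818 = 5057.5 m.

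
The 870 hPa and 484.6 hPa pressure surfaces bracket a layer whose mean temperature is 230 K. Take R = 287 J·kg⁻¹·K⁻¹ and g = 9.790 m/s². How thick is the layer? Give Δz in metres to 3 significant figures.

Hypsometric equation: Δz = (R T̄/g) ln(P₁/P₂).
R T̄/g = 287 × 230 / 9.790 = 6742.6 m.
ln(870/484.6) = ln(1.7953) = 0.58517.
Δz = 6742.6 × 0.58517 = 3945.6 m.

Δz ≈ 3950 m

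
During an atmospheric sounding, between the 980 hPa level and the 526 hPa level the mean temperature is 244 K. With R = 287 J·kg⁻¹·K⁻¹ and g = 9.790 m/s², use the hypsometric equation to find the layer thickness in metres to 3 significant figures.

Δz ≈ 4450 m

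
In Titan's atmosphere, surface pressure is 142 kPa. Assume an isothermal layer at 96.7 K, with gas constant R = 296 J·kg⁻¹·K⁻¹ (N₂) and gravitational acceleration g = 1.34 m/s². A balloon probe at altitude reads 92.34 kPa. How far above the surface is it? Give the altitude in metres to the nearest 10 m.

Scale height: H = RT/g = 296 × 96.7 / 1.34 = 21361 m.
Invert the barometric formula: z = H ln(P₀/P).
P₀/P = 142/92.34 = 1.5378; ln(1.5378) = 0.43035.
z = 21361 × 0.43035 = 9192.7 m.

z ≈ 9190 m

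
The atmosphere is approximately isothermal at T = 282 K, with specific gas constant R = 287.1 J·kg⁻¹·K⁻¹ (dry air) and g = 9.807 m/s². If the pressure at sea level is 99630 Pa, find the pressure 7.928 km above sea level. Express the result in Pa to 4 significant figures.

Scale height: H = RT/g = 287.1 × 282 / 9.807 = 8255.6 m.
Barometric formula: P = P₀ exp(−z/H).
z/H = 7928.0/8255.6 = 0.96032; exp(−0.96032) = 0.38277.
P = 99630 × 0.38277 = 38135 Pa.

P ≈ 38140 Pa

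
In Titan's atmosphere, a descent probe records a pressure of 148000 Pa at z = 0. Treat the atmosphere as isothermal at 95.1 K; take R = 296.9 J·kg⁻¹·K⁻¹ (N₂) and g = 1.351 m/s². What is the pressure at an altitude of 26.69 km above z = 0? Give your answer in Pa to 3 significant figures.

Scale height: H = RT/g = 296.9 × 95.1 / 1.351 = 20899 m.
Barometric formula: P = P₀ exp(−z/H).
z/H = 26690/20899 = 1.2771; exp(−1.2771) = 0.27884.
P = 148000 × 0.27884 = 41268 Pa.

P ≈ 41300 Pa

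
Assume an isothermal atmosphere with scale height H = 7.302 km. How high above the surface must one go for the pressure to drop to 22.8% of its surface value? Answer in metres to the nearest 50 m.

Set P/P₀ = exp(−z/H) = 0.228, so z = −H ln(0.228).
−ln(0.228) = 1.4784; z = 7302.0 × 1.4784 = 10795 m.

z ≈ 10800 m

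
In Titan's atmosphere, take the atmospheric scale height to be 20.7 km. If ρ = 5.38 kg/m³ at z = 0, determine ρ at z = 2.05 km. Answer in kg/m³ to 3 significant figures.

ρ ≈ 4.87 kg/m³

In an isothermal atmosphere, density decays like pressure: ρ = ρ₀ exp(−z/H).
z/H = 2050.0/20700 = 0.099034; exp(−0.099034) = 0.90571.
ρ = 5.38 × 0.90571 = 4.8727 kg/m³.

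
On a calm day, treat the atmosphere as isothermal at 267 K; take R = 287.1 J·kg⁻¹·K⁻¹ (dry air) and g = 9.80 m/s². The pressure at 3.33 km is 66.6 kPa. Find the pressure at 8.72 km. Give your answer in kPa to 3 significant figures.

P ≈ 33.4 kPa

Scale height: H = RT/g = 287.1 × 267 / 9.80 = 7822.0 m.
Between two levels, P₂ = P₁ exp(−Δz/H) with Δz = z₂ − z₁.
Δz = 8720.0 − 3330.0 = 5390.0 m; Δz/H = 5390.0/7822.0 = 0.68908.
P₂ = 66.6 × exp(−0.68908) = 66.6 × 0.50204 = 33.436 kPa.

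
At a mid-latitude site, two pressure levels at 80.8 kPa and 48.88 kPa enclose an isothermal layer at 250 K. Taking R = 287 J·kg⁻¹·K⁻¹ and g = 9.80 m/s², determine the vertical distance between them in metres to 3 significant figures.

Hypsometric equation: Δz = (R T̄/g) ln(P₁/P₂).
R T̄/g = 287 × 250 / 9.80 = 7321.4 m.
ln(80.8/48.88) = ln(1.6530) = 0.50259.
Δz = 7321.4 × 0.50259 = 3679.7 m.

Δz ≈ 3680 m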